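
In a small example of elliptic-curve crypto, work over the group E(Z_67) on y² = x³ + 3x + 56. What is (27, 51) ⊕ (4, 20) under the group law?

(4, 47)

(27, 51) + (4, 20). λ = (20 - 51)/(4 - 27) ≡ 36/44 mod 67. 44⁻¹ ≡ 32 (mod 67), so λ ≡ 13.
  x = λ² - 27 - 4 = 169 - 31 ≡ 4; y = λ·(27 - 4) - 51 ≡ 47. → (4, 47)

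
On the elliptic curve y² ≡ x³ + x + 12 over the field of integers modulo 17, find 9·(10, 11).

(12, 16)

Write Q = (10, 11).
Double-and-add on 9 = (1001)₂. Start with Q = (10, 11) for the leading 1-bit.
double: tangent at (10, 11): λ = (3·10² + 1)/(2·11) ≡ 12/5. 5⁻¹ ≡ 7 (mod 17), so λ ≡ 12·7 ≡ 16.
  x = λ² - 10 - 10 = 256 - 20 ≡ 15; y = λ·(10 - 15) - 11 ≡ 11. → (15, 11)
double: tangent at (15, 11): λ = (3·15² + 1)/(2·11) ≡ 13/5. 5⁻¹ ≡ 7 (mod 17), so λ ≡ 13·7 ≡ 6.
  x = λ² - 15 - 15 = 36 - 30 ≡ 6; y = λ·(15 - 6) - 11 ≡ 9. → (6, 9)
double: tangent at (6, 9): λ = (3·6² + 1)/(2·9) ≡ 7/1. 1⁻¹ ≡ 1 (mod 17), so λ ≡ 7·1 ≡ 7.
  x = λ² - 6 - 6 = 49 - 12 ≡ 3; y = λ·(6 - 3) - 9 ≡ 12. → (3, 12)
add Q: (3, 12) + (10, 11). λ = (11 - 12)/(10 - 3) ≡ 16/7 mod 17. 7⁻¹ ≡ 5 (mod 17), so λ ≡ 12.
  x = λ² - 3 - 10 = 144 - 13 ≡ 12; y = λ·(3 - 12) - 12 ≡ 16. → (12, 16)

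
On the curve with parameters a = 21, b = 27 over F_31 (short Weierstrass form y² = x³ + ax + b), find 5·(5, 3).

Write Q = (5, 3).
Double-and-add on 5 = (101)₂. Start with Q = (5, 3) for the leading 1-bit.
double: tangent at (5, 3): λ = (3·5² + 21)/(2·3) ≡ 3/6. 6⁻¹ ≡ 26 (mod 31), so λ ≡ 3·26 ≡ 16.
  x = λ² - 5 - 5 = 256 - 10 ≡ 29; y = λ·(5 - 29) - 3 ≡ 16. → (29, 16)
double: tangent at (29, 16): λ = (3·29² + 21)/(2·16) ≡ 2/1. 1⁻¹ ≡ 1 (mod 31), so λ ≡ 2·1 ≡ 2.
  x = λ² - 29 - 29 = 4 - 58 ≡ 8; y = λ·(29 - 8) - 16 ≡ 26. → (8, 26)
add Q: (8, 26) + (5, 3). λ = (3 - 26)/(5 - 8) ≡ 8/28 mod 31. 28⁻¹ ≡ 10 (mod 31), so λ ≡ 18.
  x = λ² - 8 - 5 = 324 - 13 ≡ 1; y = λ·(8 - 1) - 26 ≡ 7. → (1, 7)

(1, 7)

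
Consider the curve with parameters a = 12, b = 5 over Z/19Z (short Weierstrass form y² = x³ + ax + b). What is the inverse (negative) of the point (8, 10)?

(8, 9)

-(8, 10) = (8, -10 mod 19) = (8, 9).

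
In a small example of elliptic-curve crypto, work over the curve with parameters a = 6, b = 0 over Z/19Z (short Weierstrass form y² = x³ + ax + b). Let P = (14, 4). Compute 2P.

tangent at (14, 4): λ = (3·14² + 6)/(2·4) ≡ 5/8. 8⁻¹ ≡ 12 (mod 19) since 8·12 = 96 ≡ 1, so λ ≡ 5·12 ≡ 3.
  x = λ² - 14 - 14 = 9 - 28 ≡ 0; y = λ·(14 - 0) - 4 ≡ 0. → (0, 0)

(0, 0)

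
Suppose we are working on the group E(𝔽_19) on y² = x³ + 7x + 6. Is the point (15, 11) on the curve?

no

y² = 11² ≡ 7; x³ + 7x + 6 = 3486 ≡ 9 (mod 19). 7 ≠ 9.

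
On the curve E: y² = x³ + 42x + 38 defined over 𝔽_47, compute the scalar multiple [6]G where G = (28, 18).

Double-and-add on 6 = (110)₂. Start with G = (28, 18) for the leading 1-bit.
double: tangent at (28, 18): λ = (3·28² + 42)/(2·18) ≡ 44/36. 36⁻¹ ≡ 17 (mod 47), so λ ≡ 44·17 ≡ 43.
  x = λ² - 28 - 28 = 1849 - 56 ≡ 7; y = λ·(28 - 7) - 18 ≡ 39. → (7, 39)
add G: (7, 39) + (28, 18). λ = (18 - 39)/(28 - 7) ≡ 26/21 mod 47. 21⁻¹ ≡ 9 (mod 47), so λ ≡ 46.
  x = λ² - 7 - 28 = 2116 - 35 ≡ 13; y = λ·(7 - 13) - 39 ≡ 14. → (13, 14)
double: tangent at (13, 14): λ = (3·13² + 42)/(2·14) ≡ 32/28. 28⁻¹ ≡ 42 (mod 47) since 28·42 = 1176 ≡ 1, so λ ≡ 32·42 ≡ 28.
  x = λ² - 13 - 13 = 784 - 26 ≡ 6; y = λ·(13 - 6) - 14 ≡ 41. → (6, 41)

(6, 41)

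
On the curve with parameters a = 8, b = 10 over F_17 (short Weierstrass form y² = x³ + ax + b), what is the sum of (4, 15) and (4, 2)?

O

The two points share x = 4 and their y-coordinates satisfy 15 + 2 ≡ 0 (mod 17), so they are inverses. Their sum is the point at infinity.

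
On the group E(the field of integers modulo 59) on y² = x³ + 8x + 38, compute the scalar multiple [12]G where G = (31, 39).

(40, 44)

Repeated addition: build up to 12G.
2G: tangent at (31, 39): λ = (3·31² + 8)/(2·39) ≡ 0/19. 19⁻¹ ≡ 28 (mod 59), so λ ≡ 0·28 ≡ 0.
  x = λ² - 31 - 31 = 0 - 62 ≡ 56; y = λ·(31 - 56) - 39 ≡ 20. → (56, 20)
3G: (56, 20) + (31, 39). λ = (39 - 20)/(31 - 56) ≡ 19/34 mod 59. 34⁻¹ ≡ 33 (mod 59), so λ ≡ 37.
  x = λ² - 56 - 31 = 1369 - 87 ≡ 43; y = λ·(56 - 43) - 20 ≡ 48. → (43, 48)
4G: (43, 48) + (31, 39). λ = (39 - 48)/(31 - 43) ≡ 50/47 mod 59. 47⁻¹ ≡ 54 (mod 59), so λ ≡ 45.
  x = λ² - 43 - 31 = 2025 - 74 ≡ 4; y = λ·(43 - 4) - 48 ≡ 55. → (4, 55)
5G: (4, 55) + (31, 39). λ = (39 - 55)/(31 - 4) ≡ 43/27 mod 59. 27⁻¹ ≡ 35 (mod 59) since 27·35 = 945 ≡ 1, so λ ≡ 30.
  x = λ² - 4 - 31 = 900 - 35 ≡ 39; y = λ·(4 - 39) - 55 ≡ 16. → (39, 16)
6G: (39, 16) + (31, 39). λ = (39 - 16)/(31 - 39) ≡ 23/51 mod 59. 51⁻¹ ≡ 22 (mod 59), so λ ≡ 34.
  x = λ² - 39 - 31 = 1156 - 70 ≡ 24; y = λ·(39 - 24) - 16 ≡ 22. → (24, 22)
7G: (24, 22) + (31, 39). λ = (39 - 22)/(31 - 24) ≡ 17/7 mod 59. 7⁻¹ ≡ 17 (mod 59), so λ ≡ 53.
  x = λ² - 24 - 31 = 2809 - 55 ≡ 40; y = λ·(24 - 40) - 22 ≡ 15. → (40, 15)
8G: (40, 15) + (31, 39). λ = (39 - 15)/(31 - 40) ≡ 24/50 mod 59. 50⁻¹ ≡ 13 (mod 59) since 50·13 = 650 ≡ 1, so λ ≡ 17.
  x = λ² - 40 - 31 = 289 - 71 ≡ 41; y = λ·(40 - 41) - 15 ≡ 27. → (41, 27)
9G: (41, 27) + (31, 39). λ = (39 - 27)/(31 - 41) ≡ 12/49 mod 59. 49⁻¹ ≡ 53 (mod 59), so λ ≡ 46.
  x = λ² - 41 - 31 = 2116 - 72 ≡ 38; y = λ·(41 - 38) - 27 ≡ 52. → (38, 52)
10G: (38, 52) + (31, 39). λ = (39 - 52)/(31 - 38) ≡ 46/52 mod 59. 52⁻¹ ≡ 42 (mod 59), so λ ≡ 44.
  x = λ² - 38 - 31 = 1936 - 69 ≡ 38; y = λ·(38 - 38) - 52 ≡ 7. → (38, 7)
11G: (38, 7) + (31, 39). λ = (39 - 7)/(31 - 38) ≡ 32/52 mod 59. 52⁻¹ ≡ 42 (mod 59) since 52·42 = 2184 ≡ 1, so λ ≡ 46.
  x = λ² - 38 - 31 = 2116 - 69 ≡ 41; y = λ·(38 - 41) - 7 ≡ 32. → (41, 32)
12G: (41, 32) + (31, 39). λ = (39 - 32)/(31 - 41) ≡ 7/49 mod 59. 49⁻¹ ≡ 53 (mod 59) since 49·53 = 2597 ≡ 1, so λ ≡ 17.
  x = λ² - 41 - 31 = 289 - 72 ≡ 40; y = λ·(41 - 40) - 32 ≡ 44. → (40, 44)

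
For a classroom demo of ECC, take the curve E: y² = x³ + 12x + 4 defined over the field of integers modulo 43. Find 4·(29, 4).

(16, 11)

Write Q = (29, 4).
Double-and-add on 4 = (100)₂. Start with Q = (29, 4) for the leading 1-bit.
double: tangent at (29, 4): λ = (3·29² + 12)/(2·4) ≡ 41/8. 8⁻¹ ≡ 27 (mod 43), so λ ≡ 41·27 ≡ 32.
  x = λ² - 29 - 29 = 1024 - 58 ≡ 20; y = λ·(29 - 20) - 4 ≡ 26. → (20, 26)
double: tangent at (20, 26): λ = (3·20² + 12)/(2·26) ≡ 8/9. 9⁻¹ ≡ 24 (mod 43), so λ ≡ 8·24 ≡ 20.
  x = λ² - 20 - 20 = 400 - 40 ≡ 16; y = λ·(20 - 16) - 26 ≡ 11. → (16, 11)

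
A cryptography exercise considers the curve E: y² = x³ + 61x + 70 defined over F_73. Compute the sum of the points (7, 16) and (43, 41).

(41, 5)

(7, 16) + (43, 41). λ = (41 - 16)/(43 - 7) ≡ 25/36 mod 73. 36⁻¹ ≡ 71 (mod 73), so λ ≡ 23.
  x = λ² - 7 - 43 = 529 - 50 ≡ 41; y = λ·(7 - 41) - 16 ≡ 5. → (41, 5)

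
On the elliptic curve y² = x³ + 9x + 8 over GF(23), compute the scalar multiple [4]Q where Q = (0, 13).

Double-and-add on 4 = (100)₂. Start with Q = (0, 13) for the leading 1-bit.
double: tangent at (0, 13): λ = (3·0² + 9)/(2·13) ≡ 9/3. 3⁻¹ ≡ 8 (mod 23), so λ ≡ 9·8 ≡ 3.
  x = λ² - 0 - 0 = 9 - 0 ≡ 9; y = λ·(0 - 9) - 13 ≡ 6. → (9, 6)
double: tangent at (9, 6): λ = (3·9² + 9)/(2·6) ≡ 22/12. 12⁻¹ ≡ 2 (mod 23) since 12·2 = 24 ≡ 1, so λ ≡ 22·2 ≡ 21.
  x = λ² - 9 - 9 = 441 - 18 ≡ 9; y = λ·(9 - 9) - 6 ≡ 17. → (9, 17)

(9, 17)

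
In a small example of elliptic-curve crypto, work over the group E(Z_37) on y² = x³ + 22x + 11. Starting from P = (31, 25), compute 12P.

(21, 22)

Double-and-add on 12 = (1100)₂. Start with P = (31, 25) for the leading 1-bit.
double: tangent at (31, 25): λ = (3·31² + 22)/(2·25) ≡ 19/13. 13⁻¹ ≡ 20 (mod 37) since 13·20 = 260 ≡ 1, so λ ≡ 19·20 ≡ 10.
  x = λ² - 31 - 31 = 100 - 62 ≡ 1; y = λ·(31 - 1) - 25 ≡ 16. → (1, 16)
add P: (1, 16) + (31, 25). λ = (25 - 16)/(31 - 1) ≡ 9/30 mod 37. 30⁻¹ ≡ 21 (mod 37) since 30·21 = 630 ≡ 1, so λ ≡ 4.
  x = λ² - 1 - 31 = 16 - 32 ≡ 21; y = λ·(1 - 21) - 16 ≡ 15. → (21, 15)
double: tangent at (21, 15): λ = (3·21² + 22)/(2·15) ≡ 13/30. 30⁻¹ ≡ 21 (mod 37), so λ ≡ 13·21 ≡ 14.
  x = λ² - 21 - 21 = 196 - 42 ≡ 6; y = λ·(21 - 6) - 15 ≡ 10. → (6, 10)
double: tangent at (6, 10): λ = (3·6² + 22)/(2·10) ≡ 19/20. 20⁻¹ ≡ 13 (mod 37), so λ ≡ 19·13 ≡ 25.
  x = λ² - 6 - 6 = 625 - 12 ≡ 21; y = λ·(6 - 21) - 10 ≡ 22. → (21, 22)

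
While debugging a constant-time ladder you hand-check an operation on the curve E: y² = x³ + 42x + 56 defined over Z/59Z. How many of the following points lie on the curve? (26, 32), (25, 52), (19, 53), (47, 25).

(26, 32): 32² ≡ 21, rhs ≡ 21 → on.
(25, 52): 52² ≡ 49, rhs ≡ 34 → off.
(19, 53): 53² ≡ 36, rhs ≡ 43 → off.
(47, 25): 25² ≡ 35, rhs ≡ 7 → off.

1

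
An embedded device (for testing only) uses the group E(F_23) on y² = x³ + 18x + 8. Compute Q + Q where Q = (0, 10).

tangent at (0, 10): λ = (3·0² + 18)/(2·10) ≡ 18/20. 20⁻¹ ≡ 15 (mod 23), so λ ≡ 18·15 ≡ 17.
  x = λ² - 0 - 0 = 289 - 0 ≡ 13; y = λ·(0 - 13) - 10 ≡ 22. → (13, 22)

(13, 22)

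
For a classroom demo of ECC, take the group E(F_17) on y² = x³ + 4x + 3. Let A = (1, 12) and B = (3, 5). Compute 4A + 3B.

O

First 4A:
Double-and-add on 4 = (100)₂. Start with A = (1, 12) for the leading 1-bit.
double: tangent at (1, 12): λ = (3·1² + 4)/(2·12) ≡ 7/7. 7⁻¹ ≡ 5 (mod 17) since 7·5 = 35 ≡ 1, so λ ≡ 7·5 ≡ 1.
  x = λ² - 1 - 1 = 1 - 2 ≡ 16; y = λ·(1 - 16) - 12 ≡ 7. → (16, 7)
double: tangent at (16, 7): λ = (3·16² + 4)/(2·7) ≡ 7/14. 14⁻¹ ≡ 11 (mod 17) since 14·11 = 154 ≡ 1, so λ ≡ 7·11 ≡ 9.
  x = λ² - 16 - 16 = 81 - 32 ≡ 15; y = λ·(16 - 15) - 7 ≡ 2. → (15, 2)
4A = (15, 2).
Next 3B:
Repeated addition: build up to 3B.
2B: tangent at (3, 5): λ = (3·3² + 4)/(2·5) ≡ 14/10. 10⁻¹ ≡ 12 (mod 17) since 10·12 = 120 ≡ 1, so λ ≡ 14·12 ≡ 15.
  x = λ² - 3 - 3 = 225 - 6 ≡ 15; y = λ·(3 - 15) - 5 ≡ 2. → (15, 2)
3B: (15, 2) + (3, 5). λ = (5 - 2)/(3 - 15) ≡ 3/5 mod 17. 5⁻¹ ≡ 7 (mod 17) since 5·7 = 35 ≡ 1, so λ ≡ 4.
  x = λ² - 15 - 3 = 16 - 18 ≡ 15; y = λ·(15 - 15) - 2 ≡ 15. → (15, 15)
3B = (15, 15).
Finally 4A + 3B:
(15, 2) + (15, 15): same x and y₁ ≡ -y₂, so the sum is 𝒪.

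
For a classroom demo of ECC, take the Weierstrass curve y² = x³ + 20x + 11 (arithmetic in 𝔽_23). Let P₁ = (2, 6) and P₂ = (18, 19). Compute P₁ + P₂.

(21, 3)

(2, 6) + (18, 19). λ = (19 - 6)/(18 - 2) ≡ 13/16 mod 23. 16⁻¹ ≡ 13 (mod 23), so λ ≡ 8.
  x = λ² - 2 - 18 = 64 - 20 ≡ 21; y = λ·(2 - 21) - 6 ≡ 3. → (21, 3)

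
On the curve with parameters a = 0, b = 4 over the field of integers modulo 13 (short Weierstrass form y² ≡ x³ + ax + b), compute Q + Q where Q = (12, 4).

tangent at (12, 4): λ = (3·12² + 0)/(2·4) ≡ 3/8. 8⁻¹ ≡ 5 (mod 13), so λ ≡ 3·5 ≡ 2.
  x = λ² - 12 - 12 = 4 - 24 ≡ 6; y = λ·(12 - 6) - 4 ≡ 8. → (6, 8)

(6, 8)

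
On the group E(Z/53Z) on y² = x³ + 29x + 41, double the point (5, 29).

(5, 24)

tangent at (5, 29): λ = (3·5² + 29)/(2·29) ≡ 51/5. 5⁻¹ ≡ 32 (mod 53), so λ ≡ 51·32 ≡ 42.
  x = λ² - 5 - 5 = 1764 - 10 ≡ 5; y = λ·(5 - 5) - 29 ≡ 24. → (5, 24)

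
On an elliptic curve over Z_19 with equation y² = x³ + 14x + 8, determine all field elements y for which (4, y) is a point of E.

none

x³ + 14x + 8 = 128 ≡ 14 (mod 19).
14 is a non-residue mod 19; no y exists.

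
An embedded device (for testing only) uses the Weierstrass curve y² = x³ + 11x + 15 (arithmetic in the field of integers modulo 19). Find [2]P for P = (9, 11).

tangent at (9, 11): λ = (3·9² + 11)/(2·11) ≡ 7/3. 3⁻¹ ≡ 13 (mod 19), so λ ≡ 7·13 ≡ 15.
  x = λ² - 9 - 9 = 225 - 18 ≡ 17; y = λ·(9 - 17) - 11 ≡ 2. → (17, 2)

(17, 2)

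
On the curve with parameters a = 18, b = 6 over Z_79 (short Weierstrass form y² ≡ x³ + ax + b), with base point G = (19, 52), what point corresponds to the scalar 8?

Double-and-add on 8 = (1000)₂. Start with G = (19, 52) for the leading 1-bit.
double: tangent at (19, 52): λ = (3·19² + 18)/(2·52) ≡ 74/25. 25⁻¹ ≡ 19 (mod 79) since 25·19 = 475 ≡ 1, so λ ≡ 74·19 ≡ 63.
  x = λ² - 19 - 19 = 3969 - 38 ≡ 60; y = λ·(19 - 60) - 52 ≡ 51. → (60, 51)
double: tangent at (60, 51): λ = (3·60² + 18)/(2·51) ≡ 74/23. 23⁻¹ ≡ 55 (mod 79), so λ ≡ 74·55 ≡ 41.
  x = λ² - 60 - 60 = 1681 - 120 ≡ 60; y = λ·(60 - 60) - 51 ≡ 28. → (60, 28)
double: tangent at (60, 28): λ = (3·60² + 18)/(2·28) ≡ 74/56. 56⁻¹ ≡ 24 (mod 79), so λ ≡ 74·24 ≡ 38.
  x = λ² - 60 - 60 = 1444 - 120 ≡ 60; y = λ·(60 - 60) - 28 ≡ 51. → (60, 51)

(60, 51)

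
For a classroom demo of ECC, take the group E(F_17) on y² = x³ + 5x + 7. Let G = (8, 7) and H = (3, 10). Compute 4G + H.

(8, 10)

First 4G:
Double-and-add on 4 = (100)₂. Start with G = (8, 7) for the leading 1-bit.
double: tangent at (8, 7): λ = (3·8² + 5)/(2·7) ≡ 10/14. 14⁻¹ ≡ 11 (mod 17), so λ ≡ 10·11 ≡ 8.
  x = λ² - 8 - 8 = 64 - 16 ≡ 14; y = λ·(8 - 14) - 7 ≡ 13. → (14, 13)
double: tangent at (14, 13): λ = (3·14² + 5)/(2·13) ≡ 15/9. 9⁻¹ ≡ 2 (mod 17) since 9·2 = 18 ≡ 1, so λ ≡ 15·2 ≡ 13.
  x = λ² - 14 - 14 = 169 - 28 ≡ 5; y = λ·(14 - 5) - 13 ≡ 2. → (5, 2)
4G = (5, 2).
Finally 4G + H:
(5, 2) + (3, 10). λ = (10 - 2)/(3 - 5) ≡ 8/15 mod 17. 15⁻¹ ≡ 8 (mod 17) since 15·8 = 120 ≡ 1, so λ ≡ 13.
  x = λ² - 5 - 3 = 169 - 8 ≡ 8; y = λ·(5 - 8) - 2 ≡ 10. → (8, 10)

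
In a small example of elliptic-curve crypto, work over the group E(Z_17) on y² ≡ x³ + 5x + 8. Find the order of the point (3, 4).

2P: tangent at (3, 4): λ = (3·3² + 5)/(2·4) ≡ 15/8. 8⁻¹ ≡ 15 (mod 17) since 8·15 = 120 ≡ 1, so λ ≡ 15·15 ≡ 4.
  x = λ² - 3 - 3 = 16 - 6 ≡ 10; y = λ·(3 - 10) - 4 ≡ 2. → (10, 2)
3P: (10, 2) + (3, 4). λ = (4 - 2)/(3 - 10) ≡ 2/10 mod 17. 10⁻¹ ≡ 12 (mod 17), so λ ≡ 7.
  x = λ² - 10 - 3 = 49 - 13 ≡ 2; y = λ·(10 - 2) - 2 ≡ 3. → (2, 3)
4P: (2, 3) + (3, 4). λ = (4 - 3)/(3 - 2) ≡ 1/1 mod 17. 1⁻¹ ≡ 1 (mod 17) since 1·1 = 1 ≡ 1, so λ ≡ 1.
  x = λ² - 2 - 3 = 1 - 5 ≡ 13; y = λ·(2 - 13) - 3 ≡ 3. → (13, 3)
5P: (13, 3) + (3, 4). λ = (4 - 3)/(3 - 13) ≡ 1/7 mod 17. 7⁻¹ ≡ 5 (mod 17) since 7·5 = 35 ≡ 1, so λ ≡ 5.
  x = λ² - 13 - 3 = 25 - 16 ≡ 9; y = λ·(13 - 9) - 3 ≡ 0. → (9, 0)
6P: (9, 0) + (3, 4). λ = (4 - 0)/(3 - 9) ≡ 4/11 mod 17. 11⁻¹ ≡ 14 (mod 17) since 11·14 = 154 ≡ 1, so λ ≡ 5.
  x = λ² - 9 - 3 = 25 - 12 ≡ 13; y = λ·(9 - 13) - 0 ≡ 14. → (13, 14)
7P: (13, 14) + (3, 4). λ = (4 - 14)/(3 - 13) ≡ 7/7 mod 17. 7⁻¹ ≡ 5 (mod 17), so λ ≡ 1.
  x = λ² - 13 - 3 = 1 - 16 ≡ 2; y = λ·(13 - 2) - 14 ≡ 14. → (2, 14)
8P: (2, 14) + (3, 4). λ = (4 - 14)/(3 - 2) ≡ 7/1 mod 17. 1⁻¹ ≡ 1 (mod 17) since 1·1 = 1 ≡ 1, so λ ≡ 7.
  x = λ² - 2 - 3 = 49 - 5 ≡ 10; y = λ·(2 - 10) - 14 ≡ 15. → (10, 15)
9P: (10, 15) + (3, 4). λ = (4 - 15)/(3 - 10) ≡ 6/10 mod 17. 10⁻¹ ≡ 12 (mod 17), so λ ≡ 4.
  x = λ² - 10 - 3 = 16 - 13 ≡ 3; y = λ·(10 - 3) - 15 ≡ 13. → (3, 13)
10P: (3, 13) + (3, 4): same x and y₁ ≡ -y₂, so the sum is O.
10P = O, so the order is 10.

10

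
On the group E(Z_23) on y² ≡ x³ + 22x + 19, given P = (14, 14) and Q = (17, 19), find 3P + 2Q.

First 3P:
Repeated addition: build up to 3P.
2P: tangent at (14, 14): λ = (3·14² + 22)/(2·14) ≡ 12/5. 5⁻¹ ≡ 14 (mod 23), so λ ≡ 12·14 ≡ 7.
  x = λ² - 14 - 14 = 49 - 28 ≡ 21; y = λ·(14 - 21) - 14 ≡ 6. → (21, 6)
3P: (21, 6) + (14, 14). λ = (14 - 6)/(14 - 21) ≡ 8/16 mod 23. 16⁻¹ ≡ 13 (mod 23) since 16·13 = 208 ≡ 1, so λ ≡ 12.
  x = λ² - 21 - 14 = 144 - 35 ≡ 17; y = λ·(21 - 17) - 6 ≡ 19. → (17, 19)
3P = (17, 19).
Next 2Q:
Repeated addition: build up to 2Q.
2Q: tangent at (17, 19): λ = (3·17² + 22)/(2·19) ≡ 15/15. 15⁻¹ ≡ 20 (mod 23), so λ ≡ 15·20 ≡ 1.
  x = λ² - 17 - 17 = 1 - 34 ≡ 13; y = λ·(17 - 13) - 19 ≡ 8. → (13, 8)
2Q = (13, 8).
Finally 3P + 2Q:
(17, 19) + (13, 8). λ = (8 - 19)/(13 - 17) ≡ 12/19 mod 23. 19⁻¹ ≡ 17 (mod 23) since 19·17 = 323 ≡ 1, so λ ≡ 20.
  x = λ² - 17 - 13 = 400 - 30 ≡ 2; y = λ·(17 - 2) - 19 ≡ 5. → (2, 5)

(2, 5)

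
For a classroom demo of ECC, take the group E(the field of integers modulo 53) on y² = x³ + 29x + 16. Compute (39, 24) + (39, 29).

The two points share x = 39 and their y-coordinates satisfy 24 + 29 ≡ 0 (mod 53), so they are inverses. Their sum is the point at infinity.

O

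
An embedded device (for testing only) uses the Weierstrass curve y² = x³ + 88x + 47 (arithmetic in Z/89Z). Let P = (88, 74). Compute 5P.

Repeated addition: build up to 5P.
2P: tangent at (88, 74): λ = (3·88² + 88)/(2·74) ≡ 2/59. 59⁻¹ ≡ 86 (mod 89), so λ ≡ 2·86 ≡ 83.
  x = λ² - 88 - 88 = 6889 - 176 ≡ 38; y = λ·(88 - 38) - 74 ≡ 71. → (38, 71)
3P: (38, 71) + (88, 74). λ = (74 - 71)/(88 - 38) ≡ 3/50 mod 89. 50⁻¹ ≡ 73 (mod 89) since 50·73 = 3650 ≡ 1, so λ ≡ 41.
  x = λ² - 38 - 88 = 1681 - 126 ≡ 42; y = λ·(38 - 42) - 71 ≡ 32. → (42, 32)
4P: (42, 32) + (88, 74). λ = (74 - 32)/(88 - 42) ≡ 42/46 mod 89. 46⁻¹ ≡ 60 (mod 89), so λ ≡ 28.
  x = λ² - 42 - 88 = 784 - 130 ≡ 31; y = λ·(42 - 31) - 32 ≡ 9. → (31, 9)
5P: (31, 9) + (88, 74). λ = (74 - 9)/(88 - 31) ≡ 65/57 mod 89. 57⁻¹ ≡ 25 (mod 89), so λ ≡ 23.
  x = λ² - 31 - 88 = 529 - 119 ≡ 54; y = λ·(31 - 54) - 9 ≡ 85. → (54, 85)

(54, 85)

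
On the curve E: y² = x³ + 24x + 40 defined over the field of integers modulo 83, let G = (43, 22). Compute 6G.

Double-and-add on 6 = (110)₂. Start with G = (43, 22) for the leading 1-bit.
double: tangent at (43, 22): λ = (3·43² + 24)/(2·22) ≡ 10/44. 44⁻¹ ≡ 17 (mod 83) since 44·17 = 748 ≡ 1, so λ ≡ 10·17 ≡ 4.
  x = λ² - 43 - 43 = 16 - 86 ≡ 13; y = λ·(43 - 13) - 22 ≡ 15. → (13, 15)
add G: (13, 15) + (43, 22). λ = (22 - 15)/(43 - 13) ≡ 7/30 mod 83. 30⁻¹ ≡ 36 (mod 83), so λ ≡ 3.
  x = λ² - 13 - 43 = 9 - 56 ≡ 36; y = λ·(13 - 36) - 15 ≡ 82. → (36, 82)
double: tangent at (36, 82): λ = (3·36² + 24)/(2·82) ≡ 11/81. 81⁻¹ ≡ 41 (mod 83), so λ ≡ 11·41 ≡ 36.
  x = λ² - 36 - 36 = 1296 - 72 ≡ 62; y = λ·(36 - 62) - 82 ≡ 61. → (62, 61)

(62, 61)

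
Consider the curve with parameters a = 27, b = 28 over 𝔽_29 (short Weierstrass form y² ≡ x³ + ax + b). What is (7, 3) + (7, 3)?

tangent at (7, 3): λ = (3·7² + 27)/(2·3) ≡ 0/6. 6⁻¹ ≡ 5 (mod 29), so λ ≡ 0·5 ≡ 0.
  x = λ² - 7 - 7 = 0 - 14 ≡ 15; y = λ·(7 - 15) - 3 ≡ 26. → (15, 26)

(15, 26)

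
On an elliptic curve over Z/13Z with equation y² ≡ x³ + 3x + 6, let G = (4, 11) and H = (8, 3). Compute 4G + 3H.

First 4G:
Repeated addition: build up to 4G.
2G: tangent at (4, 11): λ = (3·4² + 3)/(2·11) ≡ 12/9. 9⁻¹ ≡ 3 (mod 13), so λ ≡ 12·3 ≡ 10.
  x = λ² - 4 - 4 = 100 - 8 ≡ 1; y = λ·(4 - 1) - 11 ≡ 6. → (1, 6)
3G: (1, 6) + (4, 11). λ = (11 - 6)/(4 - 1) ≡ 5/3 mod 13. 3⁻¹ ≡ 9 (mod 13) since 3·9 = 27 ≡ 1, so λ ≡ 6.
  x = λ² - 1 - 4 = 36 - 5 ≡ 5; y = λ·(1 - 5) - 6 ≡ 9. → (5, 9)
4G: (5, 9) + (4, 11). λ = (11 - 9)/(4 - 5) ≡ 2/12 mod 13. 12⁻¹ ≡ 12 (mod 13) since 12·12 = 144 ≡ 1, so λ ≡ 11.
  x = λ² - 5 - 4 = 121 - 9 ≡ 8; y = λ·(5 - 8) - 9 ≡ 10. → (8, 10)
4G = (8, 10).
Next 3H:
Repeated addition: build up to 3H.
2H: tangent at (8, 3): λ = (3·8² + 3)/(2·3) ≡ 0/6. 6⁻¹ ≡ 11 (mod 13) since 6·11 = 66 ≡ 1, so λ ≡ 0·11 ≡ 0.
  x = λ² - 8 - 8 = 0 - 16 ≡ 10; y = λ·(8 - 10) - 3 ≡ 10. → (10, 10)
3H: (10, 10) + (8, 3). λ = (3 - 10)/(8 - 10) ≡ 6/11 mod 13. 11⁻¹ ≡ 6 (mod 13), so λ ≡ 10.
  x = λ² - 10 - 8 = 100 - 18 ≡ 4; y = λ·(10 - 4) - 10 ≡ 11. → (4, 11)
3H = (4, 11).
Finally 4G + 3H:
(8, 10) + (4, 11). λ = (11 - 10)/(4 - 8) ≡ 1/9 mod 13. 9⁻¹ ≡ 3 (mod 13), so λ ≡ 3.
  x = λ² - 8 - 4 = 9 - 12 ≡ 10; y = λ·(8 - 10) - 10 ≡ 10. → (10, 10)

(10, 10)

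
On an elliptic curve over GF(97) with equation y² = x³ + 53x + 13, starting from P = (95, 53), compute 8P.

Repeated addition: build up to 8P.
2P: tangent at (95, 53): λ = (3·95² + 53)/(2·53) ≡ 65/9. 9⁻¹ ≡ 54 (mod 97), so λ ≡ 65·54 ≡ 18.
  x = λ² - 95 - 95 = 324 - 190 ≡ 37; y = λ·(95 - 37) - 53 ≡ 21. → (37, 21)
3P: (37, 21) + (95, 53). λ = (53 - 21)/(95 - 37) ≡ 32/58 mod 97. 58⁻¹ ≡ 92 (mod 97), so λ ≡ 34.
  x = λ² - 37 - 95 = 1156 - 132 ≡ 54; y = λ·(37 - 54) - 21 ≡ 80. → (54, 80)
4P: (54, 80) + (95, 53). λ = (53 - 80)/(95 - 54) ≡ 70/41 mod 97. 41⁻¹ ≡ 71 (mod 97), so λ ≡ 23.
  x = λ² - 54 - 95 = 529 - 149 ≡ 89; y = λ·(54 - 89) - 80 ≡ 85. → (89, 85)
5P: (89, 85) + (95, 53). λ = (53 - 85)/(95 - 89) ≡ 65/6 mod 97. 6⁻¹ ≡ 81 (mod 97) since 6·81 = 486 ≡ 1, so λ ≡ 27.
  x = λ² - 89 - 95 = 729 - 184 ≡ 60; y = λ·(89 - 60) - 85 ≡ 19. → (60, 19)
6P: (60, 19) + (95, 53). λ = (53 - 19)/(95 - 60) ≡ 34/35 mod 97. 35⁻¹ ≡ 61 (mod 97), so λ ≡ 37.
  x = λ² - 60 - 95 = 1369 - 155 ≡ 50; y = λ·(60 - 50) - 19 ≡ 60. → (50, 60)
7P: (50, 60) + (95, 53). λ = (53 - 60)/(95 - 50) ≡ 90/45 mod 97. 45⁻¹ ≡ 69 (mod 97), so λ ≡ 2.
  x = λ² - 50 - 95 = 4 - 145 ≡ 53; y = λ·(50 - 53) - 60 ≡ 31. → (53, 31)
8P: (53, 31) + (95, 53). λ = (53 - 31)/(95 - 53) ≡ 22/42 mod 97. 42⁻¹ ≡ 67 (mod 97) since 42·67 = 2814 ≡ 1, so λ ≡ 19.
  x = λ² - 53 - 95 = 361 - 148 ≡ 19; y = λ·(53 - 19) - 31 ≡ 33. → (19, 33)

(19, 33)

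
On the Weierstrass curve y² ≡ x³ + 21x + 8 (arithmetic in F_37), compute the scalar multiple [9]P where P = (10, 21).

(14, 30)

Double-and-add on 9 = (1001)₂. Start with P = (10, 21) for the leading 1-bit.
double: tangent at (10, 21): λ = (3·10² + 21)/(2·21) ≡ 25/5. 5⁻¹ ≡ 15 (mod 37), so λ ≡ 25·15 ≡ 5.
  x = λ² - 10 - 10 = 25 - 20 ≡ 5; y = λ·(10 - 5) - 21 ≡ 4. → (5, 4)
double: tangent at (5, 4): λ = (3·5² + 21)/(2·4) ≡ 22/8. 8⁻¹ ≡ 14 (mod 37), so λ ≡ 22·14 ≡ 12.
  x = λ² - 5 - 5 = 144 - 10 ≡ 23; y = λ·(5 - 23) - 4 ≡ 2. → (23, 2)
double: tangent at (23, 2): λ = (3·23² + 21)/(2·2) ≡ 17/4. 4⁻¹ ≡ 28 (mod 37), so λ ≡ 17·28 ≡ 32.
  x = λ² - 23 - 23 = 1024 - 46 ≡ 16; y = λ·(23 - 16) - 2 ≡ 0. → (16, 0)
add P: (16, 0) + (10, 21). λ = (21 - 0)/(10 - 16) ≡ 21/31 mod 37. 31⁻¹ ≡ 6 (mod 37) since 31·6 = 186 ≡ 1, so λ ≡ 15.
  x = λ² - 16 - 10 = 225 - 26 ≡ 14; y = λ·(16 - 14) - 0 ≡ 30. → (14, 30)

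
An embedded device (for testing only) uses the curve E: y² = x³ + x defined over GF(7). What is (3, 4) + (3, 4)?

(1, 3)

tangent at (3, 4): λ = (3·3² + 1)/(2·4) ≡ 0/1. 1⁻¹ ≡ 1 (mod 7) since 1·1 = 1 ≡ 1, so λ ≡ 0·1 ≡ 0.
  x = λ² - 3 - 3 = 0 - 6 ≡ 1; y = λ·(3 - 1) - 4 ≡ 3. → (1, 3)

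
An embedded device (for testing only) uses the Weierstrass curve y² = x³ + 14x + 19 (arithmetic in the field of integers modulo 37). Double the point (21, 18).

(20, 14)

tangent at (21, 18): λ = (3·21² + 14)/(2·18) ≡ 5/36. 36⁻¹ ≡ 36 (mod 37), so λ ≡ 5·36 ≡ 32.
  x = λ² - 21 - 21 = 1024 - 42 ≡ 20; y = λ·(21 - 20) - 18 ≡ 14. → (20, 14)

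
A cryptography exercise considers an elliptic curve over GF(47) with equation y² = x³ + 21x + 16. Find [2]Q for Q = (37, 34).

(34, 32)

tangent at (37, 34): λ = (3·37² + 21)/(2·34) ≡ 39/21. 21⁻¹ ≡ 9 (mod 47), so λ ≡ 39·9 ≡ 22.
  x = λ² - 37 - 37 = 484 - 74 ≡ 34; y = λ·(37 - 34) - 34 ≡ 32. → (34, 32)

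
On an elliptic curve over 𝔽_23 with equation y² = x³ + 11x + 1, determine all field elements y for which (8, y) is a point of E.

x³ + 11x + 1 = 601 ≡ 3 (mod 23).
Square roots of 3 mod 23: 7 and 16 (since 7² = 49 ≡ 3).

7, 16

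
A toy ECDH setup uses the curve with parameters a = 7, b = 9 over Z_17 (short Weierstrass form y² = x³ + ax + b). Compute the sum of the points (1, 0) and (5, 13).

(12, 11)

(1, 0) + (5, 13). λ = (13 - 0)/(5 - 1) ≡ 13/4 mod 17. 4⁻¹ ≡ 13 (mod 17) since 4·13 = 52 ≡ 1, so λ ≡ 16.
  x = λ² - 1 - 5 = 256 - 6 ≡ 12; y = λ·(1 - 12) - 0 ≡ 11. → (12, 11)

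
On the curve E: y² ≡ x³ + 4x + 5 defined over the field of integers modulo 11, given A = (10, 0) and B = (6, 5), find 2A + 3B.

(6, 6)

First 2A:
Repeated addition: build up to 2A.
2A: (10, 0) + (10, 0): same x and y₁ ≡ -y₂, so the sum is 𝒪.
2A = 𝒪.
Next 3B:
Repeated addition: build up to 3B.
2B: tangent at (6, 5): λ = (3·6² + 4)/(2·5) ≡ 2/10. 10⁻¹ ≡ 10 (mod 11) since 10·10 = 100 ≡ 1, so λ ≡ 2·10 ≡ 9.
  x = λ² - 6 - 6 = 81 - 12 ≡ 3; y = λ·(6 - 3) - 5 ≡ 0. → (3, 0)
3B: (3, 0) + (6, 5). λ = (5 - 0)/(6 - 3) ≡ 5/3 mod 11. 3⁻¹ ≡ 4 (mod 11) since 3·4 = 12 ≡ 1, so λ ≡ 9.
  x = λ² - 3 - 6 = 81 - 9 ≡ 6; y = λ·(3 - 6) - 0 ≡ 6. → (6, 6)
3B = (6, 6).
Finally 2A + 3B:
𝒪 + (6, 6) = (6, 6) (identity).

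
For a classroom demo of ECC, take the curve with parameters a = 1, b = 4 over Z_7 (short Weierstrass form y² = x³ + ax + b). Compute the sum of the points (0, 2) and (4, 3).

(0, 5)

(0, 2) + (4, 3). λ = (3 - 2)/(4 - 0) ≡ 1/4 mod 7. 4⁻¹ ≡ 2 (mod 7) since 4·2 = 8 ≡ 1, so λ ≡ 2.
  x = λ² - 0 - 4 = 4 - 4 ≡ 0; y = λ·(0 - 0) - 2 ≡ 5. → (0, 5)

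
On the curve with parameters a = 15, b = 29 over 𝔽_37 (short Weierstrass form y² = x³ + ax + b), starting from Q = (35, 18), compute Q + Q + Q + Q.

Double-and-add on 4 = (100)₂. Start with Q = (35, 18) for the leading 1-bit.
double: tangent at (35, 18): λ = (3·35² + 15)/(2·18) ≡ 27/36. 36⁻¹ ≡ 36 (mod 37) since 36·36 = 1296 ≡ 1, so λ ≡ 27·36 ≡ 10.
  x = λ² - 35 - 35 = 100 - 70 ≡ 30; y = λ·(35 - 30) - 18 ≡ 32. → (30, 32)
double: tangent at (30, 32): λ = (3·30² + 15)/(2·32) ≡ 14/27. 27⁻¹ ≡ 11 (mod 37), so λ ≡ 14·11 ≡ 6.
  x = λ² - 30 - 30 = 36 - 60 ≡ 13; y = λ·(30 - 13) - 32 ≡ 33. → (13, 33)

(13, 33)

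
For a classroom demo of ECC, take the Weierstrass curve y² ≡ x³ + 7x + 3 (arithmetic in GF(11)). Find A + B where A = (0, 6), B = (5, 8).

(0, 6) + (5, 8). λ = (8 - 6)/(5 - 0) ≡ 2/5 mod 11. 5⁻¹ ≡ 9 (mod 11), so λ ≡ 7.
  x = λ² - 0 - 5 = 49 - 5 ≡ 0; y = λ·(0 - 0) - 6 ≡ 5. → (0, 5)

(0, 5)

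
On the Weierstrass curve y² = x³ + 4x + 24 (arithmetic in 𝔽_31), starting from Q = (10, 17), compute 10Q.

(8, 14)

Repeated addition: build up to 10Q.
2Q: tangent at (10, 17): λ = (3·10² + 4)/(2·17) ≡ 25/3. 3⁻¹ ≡ 21 (mod 31), so λ ≡ 25·21 ≡ 29.
  x = λ² - 10 - 10 = 841 - 20 ≡ 15; y = λ·(10 - 15) - 17 ≡ 24. → (15, 24)
3Q: (15, 24) + (10, 17). λ = (17 - 24)/(10 - 15) ≡ 24/26 mod 31. 26⁻¹ ≡ 6 (mod 31) since 26·6 = 156 ≡ 1, so λ ≡ 20.
  x = λ² - 15 - 10 = 400 - 25 ≡ 3; y = λ·(15 - 3) - 24 ≡ 30. → (3, 30)
4Q: (3, 30) + (10, 17). λ = (17 - 30)/(10 - 3) ≡ 18/7 mod 31. 7⁻¹ ≡ 9 (mod 31), so λ ≡ 7.
  x = λ² - 3 - 10 = 49 - 13 ≡ 5; y = λ·(3 - 5) - 30 ≡ 18. → (5, 18)
5Q: (5, 18) + (10, 17). λ = (17 - 18)/(10 - 5) ≡ 30/5 mod 31. 5⁻¹ ≡ 25 (mod 31), so λ ≡ 6.
  x = λ² - 5 - 10 = 36 - 15 ≡ 21; y = λ·(5 - 21) - 18 ≡ 10. → (21, 10)
6Q: (21, 10) + (10, 17). λ = (17 - 10)/(10 - 21) ≡ 7/20 mod 31. 20⁻¹ ≡ 14 (mod 31), so λ ≡ 5.
  x = λ² - 21 - 10 = 25 - 31 ≡ 25; y = λ·(21 - 25) - 10 ≡ 1. → (25, 1)
7Q: (25, 1) + (10, 17). λ = (17 - 1)/(10 - 25) ≡ 16/16 mod 31. 16⁻¹ ≡ 2 (mod 31), so λ ≡ 1.
  x = λ² - 25 - 10 = 1 - 35 ≡ 28; y = λ·(25 - 28) - 1 ≡ 27. → (28, 27)
8Q: (28, 27) + (10, 17). λ = (17 - 27)/(10 - 28) ≡ 21/13 mod 31. 13⁻¹ ≡ 12 (mod 31) since 13·12 = 156 ≡ 1, so λ ≡ 4.
  x = λ² - 28 - 10 = 16 - 38 ≡ 9; y = λ·(28 - 9) - 27 ≡ 18. → (9, 18)
9Q: (9, 18) + (10, 17). λ = (17 - 18)/(10 - 9) ≡ 30/1 mod 31. 1⁻¹ ≡ 1 (mod 31) since 1·1 = 1 ≡ 1, so λ ≡ 30.
  x = λ² - 9 - 10 = 900 - 19 ≡ 13; y = λ·(9 - 13) - 18 ≡ 17. → (13, 17)
10Q: (13, 17) + (10, 17). λ = (17 - 17)/(10 - 13) ≡ 0/28 mod 31. 28⁻¹ ≡ 10 (mod 31), so λ ≡ 0.
  x = λ² - 13 - 10 = 0 - 23 ≡ 8; y = λ·(13 - 8) - 17 ≡ 14. → (8, 14)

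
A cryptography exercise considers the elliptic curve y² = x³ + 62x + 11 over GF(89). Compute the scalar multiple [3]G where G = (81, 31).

(87, 18)

Repeated addition: build up to 3G.
2G: tangent at (81, 31): λ = (3·81² + 62)/(2·31) ≡ 76/62. 62⁻¹ ≡ 56 (mod 89), so λ ≡ 76·56 ≡ 73.
  x = λ² - 81 - 81 = 5329 - 162 ≡ 5; y = λ·(81 - 5) - 31 ≡ 88. → (5, 88)
3G: (5, 88) + (81, 31). λ = (31 - 88)/(81 - 5) ≡ 32/76 mod 89. 76⁻¹ ≡ 41 (mod 89) since 76·41 = 3116 ≡ 1, so λ ≡ 66.
  x = λ² - 5 - 81 = 4356 - 86 ≡ 87; y = λ·(5 - 87) - 88 ≡ 18. → (87, 18)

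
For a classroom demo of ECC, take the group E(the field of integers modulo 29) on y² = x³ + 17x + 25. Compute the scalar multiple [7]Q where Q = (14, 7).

(13, 23)

Repeated addition: build up to 7Q.
2Q: tangent at (14, 7): λ = (3·14² + 17)/(2·7) ≡ 25/14. 14⁻¹ ≡ 27 (mod 29), so λ ≡ 25·27 ≡ 8.
  x = λ² - 14 - 14 = 64 - 28 ≡ 7; y = λ·(14 - 7) - 7 ≡ 20. → (7, 20)
3Q: (7, 20) + (14, 7). λ = (7 - 20)/(14 - 7) ≡ 16/7 mod 29. 7⁻¹ ≡ 25 (mod 29), so λ ≡ 23.
  x = λ² - 7 - 14 = 529 - 21 ≡ 15; y = λ·(7 - 15) - 20 ≡ 28. → (15, 28)
4Q: (15, 28) + (14, 7). λ = (7 - 28)/(14 - 15) ≡ 8/28 mod 29. 28⁻¹ ≡ 28 (mod 29), so λ ≡ 21.
  x = λ² - 15 - 14 = 441 - 29 ≡ 6; y = λ·(15 - 6) - 28 ≡ 16. → (6, 16)
5Q: (6, 16) + (14, 7). λ = (7 - 16)/(14 - 6) ≡ 20/8 mod 29. 8⁻¹ ≡ 11 (mod 29) since 8·11 = 88 ≡ 1, so λ ≡ 17.
  x = λ² - 6 - 14 = 289 - 20 ≡ 8; y = λ·(6 - 8) - 16 ≡ 8. → (8, 8)
6Q: (8, 8) + (14, 7). λ = (7 - 8)/(14 - 8) ≡ 28/6 mod 29. 6⁻¹ ≡ 5 (mod 29), so λ ≡ 24.
  x = λ² - 8 - 14 = 576 - 22 ≡ 3; y = λ·(8 - 3) - 8 ≡ 25. → (3, 25)
7Q: (3, 25) + (14, 7). λ = (7 - 25)/(14 - 3) ≡ 11/11 mod 29. 11⁻¹ ≡ 8 (mod 29), so λ ≡ 1.
  x = λ² - 3 - 14 = 1 - 17 ≡ 13; y = λ·(3 - 13) - 25 ≡ 23. → (13, 23)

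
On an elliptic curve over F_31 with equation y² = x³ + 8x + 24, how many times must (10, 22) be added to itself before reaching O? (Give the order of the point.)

4

2P: tangent at (10, 22): λ = (3·10² + 8)/(2·22) ≡ 29/13. 13⁻¹ ≡ 12 (mod 31) since 13·12 = 156 ≡ 1, so λ ≡ 29·12 ≡ 7.
  x = λ² - 10 - 10 = 49 - 20 ≡ 29; y = λ·(10 - 29) - 22 ≡ 0. → (29, 0)
3P: (29, 0) + (10, 22). λ = (22 - 0)/(10 - 29) ≡ 22/12 mod 31. 12⁻¹ ≡ 13 (mod 31), so λ ≡ 7.
  x = λ² - 29 - 10 = 49 - 39 ≡ 10; y = λ·(29 - 10) - 0 ≡ 9. → (10, 9)
4P: (10, 9) + (10, 22): same x and y₁ ≡ -y₂, so the sum is O.
4P = O, so the order is 4.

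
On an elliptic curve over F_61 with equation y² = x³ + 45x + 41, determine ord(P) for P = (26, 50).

2P: tangent at (26, 50): λ = (3·26² + 45)/(2·50) ≡ 60/39. 39⁻¹ ≡ 36 (mod 61) since 39·36 = 1404 ≡ 1, so λ ≡ 60·36 ≡ 25.
  x = λ² - 26 - 26 = 625 - 52 ≡ 24; y = λ·(26 - 24) - 50 ≡ 0. → (24, 0)
3P: (24, 0) + (26, 50). λ = (50 - 0)/(26 - 24) ≡ 50/2 mod 61. 2⁻¹ ≡ 31 (mod 61), so λ ≡ 25.
  x = λ² - 24 - 26 = 625 - 50 ≡ 26; y = λ·(24 - 26) - 0 ≡ 11. → (26, 11)
4P: (26, 11) + (26, 50): same x and y₁ ≡ -y₂, so the sum is O.
4P = O, so the order is 4.

4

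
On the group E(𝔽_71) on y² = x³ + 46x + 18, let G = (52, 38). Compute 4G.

(66, 36)

Double-and-add on 4 = (100)₂. Start with G = (52, 38) for the leading 1-bit.
double: tangent at (52, 38): λ = (3·52² + 46)/(2·38) ≡ 64/5. 5⁻¹ ≡ 57 (mod 71), so λ ≡ 64·57 ≡ 27.
  x = λ² - 52 - 52 = 729 - 104 ≡ 57; y = λ·(52 - 57) - 38 ≡ 40. → (57, 40)
double: tangent at (57, 40): λ = (3·57² + 46)/(2·40) ≡ 66/9. 9⁻¹ ≡ 8 (mod 71), so λ ≡ 66·8 ≡ 31.
  x = λ² - 57 - 57 = 961 - 114 ≡ 66; y = λ·(57 - 66) - 40 ≡ 36. → (66, 36)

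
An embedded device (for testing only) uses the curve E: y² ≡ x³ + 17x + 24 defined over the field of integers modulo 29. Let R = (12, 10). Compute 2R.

tangent at (12, 10): λ = (3·12² + 17)/(2·10) ≡ 14/20. 20⁻¹ ≡ 16 (mod 29) since 20·16 = 320 ≡ 1, so λ ≡ 14·16 ≡ 21.
  x = λ² - 12 - 12 = 441 - 24 ≡ 11; y = λ·(12 - 11) - 10 ≡ 11. → (11, 11)

(11, 11)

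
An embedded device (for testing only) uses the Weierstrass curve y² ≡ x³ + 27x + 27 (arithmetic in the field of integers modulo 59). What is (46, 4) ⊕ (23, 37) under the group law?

(46, 4) + (23, 37). λ = (37 - 4)/(23 - 46) ≡ 33/36 mod 59. 36⁻¹ ≡ 41 (mod 59), so λ ≡ 55.
  x = λ² - 46 - 23 = 3025 - 69 ≡ 6; y = λ·(46 - 6) - 4 ≡ 13. → (6, 13)

(6, 13)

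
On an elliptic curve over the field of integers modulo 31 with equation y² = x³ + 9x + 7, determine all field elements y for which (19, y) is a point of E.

x³ + 9x + 7 = 7037 ≡ 0 (mod 31).
Only y = 0 satisfies y² ≡ 0.

0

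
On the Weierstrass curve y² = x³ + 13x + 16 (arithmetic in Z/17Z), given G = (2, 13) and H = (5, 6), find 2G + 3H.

First 2G:
Repeated addition: build up to 2G.
2G: tangent at (2, 13): λ = (3·2² + 13)/(2·13) ≡ 8/9. 9⁻¹ ≡ 2 (mod 17), so λ ≡ 8·2 ≡ 16.
  x = λ² - 2 - 2 = 256 - 4 ≡ 14; y = λ·(2 - 14) - 13 ≡ 16. → (14, 16)
2G = (14, 16).
Next 3H:
Repeated addition: build up to 3H.
2H: tangent at (5, 6): λ = (3·5² + 13)/(2·6) ≡ 3/12. 12⁻¹ ≡ 10 (mod 17), so λ ≡ 3·10 ≡ 13.
  x = λ² - 5 - 5 = 169 - 10 ≡ 6; y = λ·(5 - 6) - 6 ≡ 15. → (6, 15)
3H: (6, 15) + (5, 6). λ = (6 - 15)/(5 - 6) ≡ 8/16 mod 17. 16⁻¹ ≡ 16 (mod 17) since 16·16 = 256 ≡ 1, so λ ≡ 9.
  x = λ² - 6 - 5 = 81 - 11 ≡ 2; y = λ·(6 - 2) - 15 ≡ 4. → (2, 4)
3H = (2, 4).
Finally 2G + 3H:
(14, 16) + (2, 4). λ = (4 - 16)/(2 - 14) ≡ 5/5 mod 17. 5⁻¹ ≡ 7 (mod 17) since 5·7 = 35 ≡ 1, so λ ≡ 1.
  x = λ² - 14 - 2 = 1 - 16 ≡ 2; y = λ·(14 - 2) - 16 ≡ 13. → (2, 13)

(2, 13)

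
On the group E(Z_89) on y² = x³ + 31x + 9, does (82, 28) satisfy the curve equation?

y² = 28² ≡ 72; x³ + 31x + 9 = 553919 ≡ 72 (mod 89). 72 = 72.

yes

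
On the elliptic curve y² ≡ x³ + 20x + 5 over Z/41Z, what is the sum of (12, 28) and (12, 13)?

O

The two points share x = 12 and their y-coordinates satisfy 28 + 13 ≡ 0 (mod 41), so they are inverses. Their sum is ∞.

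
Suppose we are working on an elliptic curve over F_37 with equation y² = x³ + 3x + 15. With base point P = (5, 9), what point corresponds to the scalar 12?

(24, 31)

Double-and-add on 12 = (1100)₂. Start with P = (5, 9) for the leading 1-bit.
double: tangent at (5, 9): λ = (3·5² + 3)/(2·9) ≡ 4/18. 18⁻¹ ≡ 35 (mod 37), so λ ≡ 4·35 ≡ 29.
  x = λ² - 5 - 5 = 841 - 10 ≡ 17; y = λ·(5 - 17) - 9 ≡ 13. → (17, 13)
add P: (17, 13) + (5, 9). λ = (9 - 13)/(5 - 17) ≡ 33/25 mod 37. 25⁻¹ ≡ 3 (mod 37), so λ ≡ 25.
  x = λ² - 17 - 5 = 625 - 22 ≡ 11; y = λ·(17 - 11) - 13 ≡ 26. → (11, 26)
double: tangent at (11, 26): λ = (3·11² + 3)/(2·26) ≡ 33/15. 15⁻¹ ≡ 5 (mod 37), so λ ≡ 33·5 ≡ 17.
  x = λ² - 11 - 11 = 289 - 22 ≡ 8; y = λ·(11 - 8) - 26 ≡ 25. → (8, 25)
double: tangent at (8, 25): λ = (3·8² + 3)/(2·25) ≡ 10/13. 13⁻¹ ≡ 20 (mod 37), so λ ≡ 10·20 ≡ 15.
  x = λ² - 8 - 8 = 225 - 16 ≡ 24; y = λ·(8 - 24) - 25 ≡ 31. → (24, 31)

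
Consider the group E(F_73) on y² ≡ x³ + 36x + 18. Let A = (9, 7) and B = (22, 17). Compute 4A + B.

First 4A:
Repeated addition: build up to 4A.
2A: tangent at (9, 7): λ = (3·9² + 36)/(2·7) ≡ 60/14. 14⁻¹ ≡ 47 (mod 73), so λ ≡ 60·47 ≡ 46.
  x = λ² - 9 - 9 = 2116 - 18 ≡ 54; y = λ·(9 - 54) - 7 ≡ 40. → (54, 40)
3A: (54, 40) + (9, 7). λ = (7 - 40)/(9 - 54) ≡ 40/28 mod 73. 28⁻¹ ≡ 60 (mod 73), so λ ≡ 64.
  x = λ² - 54 - 9 = 4096 - 63 ≡ 18; y = λ·(54 - 18) - 40 ≡ 1. → (18, 1)
4A: (18, 1) + (9, 7). λ = (7 - 1)/(9 - 18) ≡ 6/64 mod 73. 64⁻¹ ≡ 8 (mod 73), so λ ≡ 48.
  x = λ² - 18 - 9 = 2304 - 27 ≡ 14; y = λ·(18 - 14) - 1 ≡ 45. → (14, 45)
4A = (14, 45).
Finally 4A + B:
(14, 45) + (22, 17). λ = (17 - 45)/(22 - 14) ≡ 45/8 mod 73. 8⁻¹ ≡ 64 (mod 73), so λ ≡ 33.
  x = λ² - 14 - 22 = 1089 - 36 ≡ 31; y = λ·(14 - 31) - 45 ≡ 51. → (31, 51)

(31, 51)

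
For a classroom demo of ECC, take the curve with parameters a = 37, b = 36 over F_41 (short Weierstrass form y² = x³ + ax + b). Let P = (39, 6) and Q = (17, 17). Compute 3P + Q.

(26, 1)

First 3P:
Repeated addition: build up to 3P.
2P: tangent at (39, 6): λ = (3·39² + 37)/(2·6) ≡ 8/12. 12⁻¹ ≡ 24 (mod 41), so λ ≡ 8·24 ≡ 28.
  x = λ² - 39 - 39 = 784 - 78 ≡ 9; y = λ·(39 - 9) - 6 ≡ 14. → (9, 14)
3P: (9, 14) + (39, 6). λ = (6 - 14)/(39 - 9) ≡ 33/30 mod 41. 30⁻¹ ≡ 26 (mod 41), so λ ≡ 38.
  x = λ² - 9 - 39 = 1444 - 48 ≡ 2; y = λ·(9 - 2) - 14 ≡ 6. → (2, 6)
3P = (2, 6).
Finally 3P + Q:
(2, 6) + (17, 17). λ = (17 - 6)/(17 - 2) ≡ 11/15 mod 41. 15⁻¹ ≡ 11 (mod 41), so λ ≡ 39.
  x = λ² - 2 - 17 = 1521 - 19 ≡ 26; y = λ·(2 - 26) - 6 ≡ 1. → (26, 1)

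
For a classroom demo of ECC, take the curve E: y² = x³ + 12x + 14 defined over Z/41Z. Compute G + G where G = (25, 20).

tangent at (25, 20): λ = (3·25² + 12)/(2·20) ≡ 1/40. 40⁻¹ ≡ 40 (mod 41), so λ ≡ 1·40 ≡ 40.
  x = λ² - 25 - 25 = 1600 - 50 ≡ 33; y = λ·(25 - 33) - 20 ≡ 29. → (33, 29)

(33, 29)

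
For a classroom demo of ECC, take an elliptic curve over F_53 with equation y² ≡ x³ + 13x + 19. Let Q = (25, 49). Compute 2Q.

(49, 50)

tangent at (25, 49): λ = (3·25² + 13)/(2·49) ≡ 33/45. 45⁻¹ ≡ 33 (mod 53), so λ ≡ 33·33 ≡ 29.
  x = λ² - 25 - 25 = 841 - 50 ≡ 49; y = λ·(25 - 49) - 49 ≡ 50. → (49, 50)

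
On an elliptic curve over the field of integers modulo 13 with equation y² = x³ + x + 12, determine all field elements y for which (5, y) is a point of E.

x³ + 1x + 12 = 142 ≡ 12 (mod 13).
Square roots of 12 mod 13: 5 and 8 (since 5² = 25 ≡ 12).

5, 8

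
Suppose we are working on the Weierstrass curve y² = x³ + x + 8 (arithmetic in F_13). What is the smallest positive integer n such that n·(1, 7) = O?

2P: tangent at (1, 7): λ = (3·1² + 1)/(2·7) ≡ 4/1. 1⁻¹ ≡ 1 (mod 13) since 1·1 = 1 ≡ 1, so λ ≡ 4·1 ≡ 4.
  x = λ² - 1 - 1 = 16 - 2 ≡ 1; y = λ·(1 - 1) - 7 ≡ 6. → (1, 6)
3P: (1, 6) + (1, 7): same x and y₁ ≡ -y₂, so the sum is O.
3P = O, so the order is 3.

3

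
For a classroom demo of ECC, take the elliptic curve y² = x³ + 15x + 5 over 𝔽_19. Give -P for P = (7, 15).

-(7, 15) = (7, -15 mod 19) = (7, 4).

(7, 4)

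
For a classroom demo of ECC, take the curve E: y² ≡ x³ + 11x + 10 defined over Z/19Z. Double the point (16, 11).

(6, 8)

tangent at (16, 11): λ = (3·16² + 11)/(2·11) ≡ 0/3. 3⁻¹ ≡ 13 (mod 19) since 3·13 = 39 ≡ 1, so λ ≡ 0·13 ≡ 0.
  x = λ² - 16 - 16 = 0 - 32 ≡ 6; y = λ·(16 - 6) - 11 ≡ 8. → (6, 8)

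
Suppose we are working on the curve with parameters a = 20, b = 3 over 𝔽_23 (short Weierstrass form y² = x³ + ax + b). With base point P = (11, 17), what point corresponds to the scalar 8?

(20, 13)

Double-and-add on 8 = (1000)₂. Start with P = (11, 17) for the leading 1-bit.
double: tangent at (11, 17): λ = (3·11² + 20)/(2·17) ≡ 15/11. 11⁻¹ ≡ 21 (mod 23), so λ ≡ 15·21 ≡ 16.
  x = λ² - 11 - 11 = 256 - 22 ≡ 4; y = λ·(11 - 4) - 17 ≡ 3. → (4, 3)
double: tangent at (4, 3): λ = (3·4² + 20)/(2·3) ≡ 22/6. 6⁻¹ ≡ 4 (mod 23) since 6·4 = 24 ≡ 1, so λ ≡ 22·4 ≡ 19.
  x = λ² - 4 - 4 = 361 - 8 ≡ 8; y = λ·(4 - 8) - 3 ≡ 13. → (8, 13)
double: tangent at (8, 13): λ = (3·8² + 20)/(2·13) ≡ 5/3. 3⁻¹ ≡ 8 (mod 23), so λ ≡ 5·8 ≡ 17.
  x = λ² - 8 - 8 = 289 - 16 ≡ 20; y = λ·(8 - 20) - 13 ≡ 13. → (20, 13)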